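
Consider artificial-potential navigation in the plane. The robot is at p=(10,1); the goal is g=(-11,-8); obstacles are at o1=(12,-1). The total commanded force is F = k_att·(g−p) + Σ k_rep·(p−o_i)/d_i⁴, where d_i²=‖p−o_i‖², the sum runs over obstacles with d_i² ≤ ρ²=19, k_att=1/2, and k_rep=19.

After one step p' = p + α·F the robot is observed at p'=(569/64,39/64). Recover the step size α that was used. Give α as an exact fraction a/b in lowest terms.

F_att = 1/2·(g−p) = 1/2·(-21,-9) = (-10.5000,-4.5000)
o1: d²=8 ≤ ρ²=19; F_rep = 19·(-2,2)/8² = (-0.5938,0.5938)
F = F_att + ΣF_rep = (-11.0938,-3.9062)
Δp = p'−p = (-1.1094,-0.3906); α = Δx/Fx = (-71/64) / (-355/32) = 1/10
check: Δy/Fy = (-25/64) / (-125/32) = 1/10 ✓

α = 1/10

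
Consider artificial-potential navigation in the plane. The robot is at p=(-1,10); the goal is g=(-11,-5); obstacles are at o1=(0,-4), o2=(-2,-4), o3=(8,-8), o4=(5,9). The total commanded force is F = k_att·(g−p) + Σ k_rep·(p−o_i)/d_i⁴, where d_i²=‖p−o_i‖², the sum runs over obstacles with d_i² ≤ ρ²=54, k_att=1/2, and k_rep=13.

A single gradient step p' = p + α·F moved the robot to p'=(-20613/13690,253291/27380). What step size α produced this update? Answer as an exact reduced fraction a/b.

F_att = 1/2·(g−p) = 1/2·(-10,-15) = (-5.0000,-7.5000)
o1: d²=197 > ρ²=54 → inactive
o2: d²=197 > ρ²=54 → inactive
o3: d²=405 > ρ²=54 → inactive
o4: d²=37 ≤ ρ²=54; F_rep = 13·(-6,1)/37² = (-0.0570,0.0095)
F = F_att + ΣF_rep = (-5.0570,-7.4905)
Δp = p'−p = (-0.5057,-0.7491); α = Δx/Fx = (-6923/13690) / (-6923/1369) = 1/10
check: Δy/Fy = (-20509/27380) / (-20509/2738) = 1/10 ✓

α = 1/10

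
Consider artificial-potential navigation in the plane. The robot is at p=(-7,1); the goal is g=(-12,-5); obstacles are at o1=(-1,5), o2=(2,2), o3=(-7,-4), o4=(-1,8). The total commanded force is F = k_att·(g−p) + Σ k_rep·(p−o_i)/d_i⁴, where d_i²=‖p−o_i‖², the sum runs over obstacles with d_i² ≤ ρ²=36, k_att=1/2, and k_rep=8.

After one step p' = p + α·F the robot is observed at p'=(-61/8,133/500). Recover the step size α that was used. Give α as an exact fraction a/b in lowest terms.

F_att = 1/2·(g−p) = 1/2·(-5,-6) = (-2.5000,-3.0000)
o1: d²=52 > ρ²=36 → inactive
o2: d²=82 > ρ²=36 → inactive
o3: d²=25 ≤ ρ²=36; F_rep = 8·(0,5)/25² = (0.0000,0.0640)
o4: d²=85 > ρ²=36 → inactive
F = F_att + ΣF_rep = (-2.5000,-2.9360)
Δp = p'−p = (-0.6250,-0.7340); α = Δx/Fx = (-5/8) / (-5/2) = 1/4
check: Δy/Fy = (-367/500) / (-367/125) = 1/4 ✓

α = 1/4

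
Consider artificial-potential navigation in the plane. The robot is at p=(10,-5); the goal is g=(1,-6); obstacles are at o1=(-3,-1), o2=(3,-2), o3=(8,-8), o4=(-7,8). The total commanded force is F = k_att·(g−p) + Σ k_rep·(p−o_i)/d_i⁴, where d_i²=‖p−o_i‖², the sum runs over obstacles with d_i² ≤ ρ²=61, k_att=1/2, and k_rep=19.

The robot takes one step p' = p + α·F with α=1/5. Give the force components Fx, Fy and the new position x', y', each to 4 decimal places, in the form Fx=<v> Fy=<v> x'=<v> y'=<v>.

Fx=-4.2356 Fy=-0.1797 x'=9.1529 y'=-5.0359

F_att = 1/2·(g−p) = 1/2·(-9,-1) = (-4.5000,-0.5000)
o1: d²=185 > ρ²=61 → inactive
o2: d²=58 ≤ ρ²=61; F_rep = 19·(7,-3)/58² = (0.0395,-0.0169)
o3: d²=13 ≤ ρ²=61; F_rep = 19·(2,3)/13² = (0.2249,0.3373)
o4: d²=458 > ρ²=61 → inactive
F = F_att + ΣF_rep = (-4.2356,-0.1797)
p' = p + 1/5·F = (9.1529,-5.0359)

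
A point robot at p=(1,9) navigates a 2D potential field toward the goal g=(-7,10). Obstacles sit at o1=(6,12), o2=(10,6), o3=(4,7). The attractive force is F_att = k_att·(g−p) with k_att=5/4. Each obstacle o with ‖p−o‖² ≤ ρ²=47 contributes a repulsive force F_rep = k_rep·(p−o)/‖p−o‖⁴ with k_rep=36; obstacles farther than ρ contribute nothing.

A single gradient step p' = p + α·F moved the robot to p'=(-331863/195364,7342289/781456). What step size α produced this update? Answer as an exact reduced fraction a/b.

F_att = 5/4·(g−p) = 5/4·(-8,1) = (-10.0000,1.2500)
o1: d²=34 ≤ ρ²=47; F_rep = 36·(-5,-3)/34² = (-0.1557,-0.0934)
o2: d²=90 > ρ²=47 → inactive
o3: d²=13 ≤ ρ²=47; F_rep = 36·(-3,2)/13² = (-0.6391,0.4260)
F = F_att + ΣF_rep = (-10.7948,1.5826)
Δp = p'−p = (-2.6987,0.3957); α = Δx/Fx = (-527227/195364) / (-527227/48841) = 1/4
check: Δy/Fy = (309185/781456) / (309185/195364) = 1/4 ✓

α = 1/4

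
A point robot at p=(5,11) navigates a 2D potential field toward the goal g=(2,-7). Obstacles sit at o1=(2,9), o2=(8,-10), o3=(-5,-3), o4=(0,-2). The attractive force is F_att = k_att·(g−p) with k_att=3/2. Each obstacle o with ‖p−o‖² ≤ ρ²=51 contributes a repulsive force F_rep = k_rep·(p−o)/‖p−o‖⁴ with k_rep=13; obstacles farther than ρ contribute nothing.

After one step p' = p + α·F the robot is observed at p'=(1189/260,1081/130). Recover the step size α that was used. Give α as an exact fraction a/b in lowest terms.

α = 1/10

F_att = 3/2·(g−p) = 3/2·(-3,-18) = (-4.5000,-27.0000)
o1: d²=13 ≤ ρ²=51; F_rep = 13·(3,2)/13² = (0.2308,0.1538)
o2: d²=450 > ρ²=51 → inactive
o3: d²=296 > ρ²=51 → inactive
o4: d²=194 > ρ²=51 → inactive
F = F_att + ΣF_rep = (-4.2692,-26.8462)
Δp = p'−p = (-0.4269,-2.6846); α = Δx/Fx = (-111/260) / (-111/26) = 1/10
check: Δy/Fy = (-349/130) / (-349/13) = 1/10 ✓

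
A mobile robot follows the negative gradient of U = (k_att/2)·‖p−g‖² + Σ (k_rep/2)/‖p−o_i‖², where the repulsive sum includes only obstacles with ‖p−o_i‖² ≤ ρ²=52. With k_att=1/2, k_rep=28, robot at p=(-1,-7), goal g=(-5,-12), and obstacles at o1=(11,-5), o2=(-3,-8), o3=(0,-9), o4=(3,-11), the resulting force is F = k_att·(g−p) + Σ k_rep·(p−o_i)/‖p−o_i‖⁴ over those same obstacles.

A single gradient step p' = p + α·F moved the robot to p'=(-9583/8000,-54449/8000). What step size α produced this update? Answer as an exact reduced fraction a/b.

α = 1/5

F_att = 1/2·(g−p) = 1/2·(-4,-5) = (-2.0000,-2.5000)
o1: d²=148 > ρ²=52 → inactive
o2: d²=5 ≤ ρ²=52; F_rep = 28·(2,1)/5² = (2.2400,1.1200)
o3: d²=5 ≤ ρ²=52; F_rep = 28·(-1,2)/5² = (-1.1200,2.2400)
o4: d²=32 ≤ ρ²=52; F_rep = 28·(-4,4)/32² = (-0.1094,0.1094)
F = F_att + ΣF_rep = (-0.9894,0.9694)
Δp = p'−p = (-0.1979,0.1939); α = Δx/Fx = (-1583/8000) / (-1583/1600) = 1/5
check: Δy/Fy = (1551/8000) / (1551/1600) = 1/5 ✓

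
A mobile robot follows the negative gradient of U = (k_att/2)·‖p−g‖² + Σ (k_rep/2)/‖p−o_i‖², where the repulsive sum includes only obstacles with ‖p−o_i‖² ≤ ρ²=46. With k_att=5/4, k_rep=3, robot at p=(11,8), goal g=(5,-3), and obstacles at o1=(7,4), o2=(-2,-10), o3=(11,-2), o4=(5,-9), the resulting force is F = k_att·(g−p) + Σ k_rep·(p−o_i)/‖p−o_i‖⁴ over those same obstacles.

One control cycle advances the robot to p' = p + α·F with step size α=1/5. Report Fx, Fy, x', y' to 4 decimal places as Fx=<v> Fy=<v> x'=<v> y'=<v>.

Fx=-7.4883 Fy=-13.7383 x'=9.5023 y'=5.2523

F_att = 5/4·(g−p) = 5/4·(-6,-11) = (-7.5000,-13.7500)
o1: d²=32 ≤ ρ²=46; F_rep = 3·(4,4)/32² = (0.0117,0.0117)
o2: d²=493 > ρ²=46 → inactive
o3: d²=100 > ρ²=46 → inactive
o4: d²=325 > ρ²=46 → inactive
F = F_att + ΣF_rep = (-7.4883,-13.7383)
p' = p + 1/5·F = (9.5023,5.2523)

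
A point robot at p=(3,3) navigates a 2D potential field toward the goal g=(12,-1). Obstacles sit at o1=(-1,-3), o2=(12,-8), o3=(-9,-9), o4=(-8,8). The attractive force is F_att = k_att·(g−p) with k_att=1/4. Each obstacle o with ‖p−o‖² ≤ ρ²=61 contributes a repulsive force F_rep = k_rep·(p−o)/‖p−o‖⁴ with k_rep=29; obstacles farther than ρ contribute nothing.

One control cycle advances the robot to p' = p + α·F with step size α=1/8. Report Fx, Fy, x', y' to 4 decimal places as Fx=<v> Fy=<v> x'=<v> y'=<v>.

F_att = 1/4·(g−p) = 1/4·(9,-4) = (2.2500,-1.0000)
o1: d²=52 ≤ ρ²=61; F_rep = 29·(4,6)/52² = (0.0429,0.0643)
o2: d²=202 > ρ²=61 → inactive
o3: d²=288 > ρ²=61 → inactive
o4: d²=146 > ρ²=61 → inactive
F = F_att + ΣF_rep = (2.2929,-0.9357)
p' = p + 1/8·F = (3.2866,2.8830)

Fx=2.2929 Fy=-0.9357 x'=3.2866 y'=2.8830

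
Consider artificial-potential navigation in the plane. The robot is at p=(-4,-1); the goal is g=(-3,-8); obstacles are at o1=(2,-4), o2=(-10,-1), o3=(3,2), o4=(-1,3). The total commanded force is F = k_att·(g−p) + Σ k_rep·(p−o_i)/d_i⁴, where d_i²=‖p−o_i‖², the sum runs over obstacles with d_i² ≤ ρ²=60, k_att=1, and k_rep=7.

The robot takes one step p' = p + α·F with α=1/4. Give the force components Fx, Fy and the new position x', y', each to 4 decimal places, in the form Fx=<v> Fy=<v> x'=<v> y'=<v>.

Fx=0.9635 Fy=-7.0407 x'=-3.7591 y'=-2.7602

F_att = 1·(g−p) = 1·(1,-7) = (1.0000,-7.0000)
o1: d²=45 ≤ ρ²=60; F_rep = 7·(-6,3)/45² = (-0.0207,0.0104)
o2: d²=36 ≤ ρ²=60; F_rep = 7·(6,0)/36² = (0.0324,0.0000)
o3: d²=58 ≤ ρ²=60; F_rep = 7·(-7,-3)/58² = (-0.0146,-0.0062)
o4: d²=25 ≤ ρ²=60; F_rep = 7·(-3,-4)/25² = (-0.0336,-0.0448)
F = F_att + ΣF_rep = (0.9635,-7.0407)
p' = p + 1/4·F = (-3.7591,-2.7602)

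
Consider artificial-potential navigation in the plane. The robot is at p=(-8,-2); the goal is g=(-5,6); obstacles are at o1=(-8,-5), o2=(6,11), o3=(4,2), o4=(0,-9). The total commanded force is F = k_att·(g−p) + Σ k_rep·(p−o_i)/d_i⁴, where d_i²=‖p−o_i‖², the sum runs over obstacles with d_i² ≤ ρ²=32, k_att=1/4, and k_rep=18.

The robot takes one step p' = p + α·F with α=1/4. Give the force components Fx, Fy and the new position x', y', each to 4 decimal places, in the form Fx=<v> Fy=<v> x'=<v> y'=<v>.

F_att = 1/4·(g−p) = 1/4·(3,8) = (0.7500,2.0000)
o1: d²=9 ≤ ρ²=32; F_rep = 18·(0,3)/9² = (0.0000,0.6667)
o2: d²=365 > ρ²=32 → inactive
o3: d²=160 > ρ²=32 → inactive
o4: d²=113 > ρ²=32 → inactive
F = F_att + ΣF_rep = (0.7500,2.6667)
p' = p + 1/4·F = (-7.8125,-1.3333)

Fx=0.7500 Fy=2.6667 x'=-7.8125 y'=-1.3333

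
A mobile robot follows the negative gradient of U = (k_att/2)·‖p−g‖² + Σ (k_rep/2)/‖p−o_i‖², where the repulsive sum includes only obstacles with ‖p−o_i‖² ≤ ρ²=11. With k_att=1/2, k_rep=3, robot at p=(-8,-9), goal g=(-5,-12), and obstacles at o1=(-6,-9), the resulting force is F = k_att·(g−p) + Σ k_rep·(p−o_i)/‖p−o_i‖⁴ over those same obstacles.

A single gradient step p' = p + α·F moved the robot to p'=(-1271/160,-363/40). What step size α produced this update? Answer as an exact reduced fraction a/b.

α = 1/20

F_att = 1/2·(g−p) = 1/2·(3,-3) = (1.5000,-1.5000)
o1: d²=4 ≤ ρ²=11; F_rep = 3·(-2,0)/4² = (-0.3750,0.0000)
F = F_att + ΣF_rep = (1.1250,-1.5000)
Δp = p'−p = (0.0563,-0.0750); α = Δx/Fx = (9/160) / (9/8) = 1/20
check: Δy/Fy = (-3/40) / (-3/2) = 1/20 ✓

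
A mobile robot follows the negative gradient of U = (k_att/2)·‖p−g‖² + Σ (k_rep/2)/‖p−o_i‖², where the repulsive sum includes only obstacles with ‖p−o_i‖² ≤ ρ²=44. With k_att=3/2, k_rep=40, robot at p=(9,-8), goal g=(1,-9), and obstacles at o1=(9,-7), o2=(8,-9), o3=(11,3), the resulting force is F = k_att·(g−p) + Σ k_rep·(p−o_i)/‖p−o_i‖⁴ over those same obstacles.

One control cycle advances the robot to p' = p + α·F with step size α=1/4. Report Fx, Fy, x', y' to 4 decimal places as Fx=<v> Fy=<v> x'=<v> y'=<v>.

F_att = 3/2·(g−p) = 3/2·(-8,-1) = (-12.0000,-1.5000)
o1: d²=1 ≤ ρ²=44; F_rep = 40·(0,-1)/1² = (0.0000,-40.0000)
o2: d²=2 ≤ ρ²=44; F_rep = 40·(1,1)/2² = (10.0000,10.0000)
o3: d²=125 > ρ²=44 → inactive
F = F_att + ΣF_rep = (-2.0000,-31.5000)
p' = p + 1/4·F = (8.5000,-15.8750)

Fx=-2.0000 Fy=-31.5000 x'=8.5000 y'=-15.8750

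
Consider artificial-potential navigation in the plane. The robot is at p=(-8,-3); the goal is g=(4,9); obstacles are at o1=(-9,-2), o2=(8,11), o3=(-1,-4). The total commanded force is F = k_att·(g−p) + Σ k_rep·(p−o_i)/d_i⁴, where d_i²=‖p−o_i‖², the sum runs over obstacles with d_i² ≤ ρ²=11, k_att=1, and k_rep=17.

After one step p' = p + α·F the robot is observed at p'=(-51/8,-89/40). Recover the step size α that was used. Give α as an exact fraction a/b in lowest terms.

F_att = 1·(g−p) = 1·(12,12) = (12.0000,12.0000)
o1: d²=2 ≤ ρ²=11; F_rep = 17·(1,-1)/2² = (4.2500,-4.2500)
o2: d²=452 > ρ²=11 → inactive
o3: d²=50 > ρ²=11 → inactive
F = F_att + ΣF_rep = (16.2500,7.7500)
Δp = p'−p = (1.6250,0.7750); α = Δx/Fx = (13/8) / (65/4) = 1/10
check: Δy/Fy = (31/40) / (31/4) = 1/10 ✓

α = 1/10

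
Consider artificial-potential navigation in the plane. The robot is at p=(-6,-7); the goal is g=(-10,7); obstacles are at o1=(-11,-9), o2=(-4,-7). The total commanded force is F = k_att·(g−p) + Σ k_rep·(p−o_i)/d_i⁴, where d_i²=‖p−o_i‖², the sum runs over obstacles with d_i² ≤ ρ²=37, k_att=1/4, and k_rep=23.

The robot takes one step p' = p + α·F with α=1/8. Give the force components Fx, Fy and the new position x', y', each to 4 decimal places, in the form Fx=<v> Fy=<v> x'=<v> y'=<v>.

Fx=-3.7383 Fy=3.5547 x'=-6.4673 y'=-6.5557

F_att = 1/4·(g−p) = 1/4·(-4,14) = (-1.0000,3.5000)
o1: d²=29 ≤ ρ²=37; F_rep = 23·(5,2)/29² = (0.1367,0.0547)
o2: d²=4 ≤ ρ²=37; F_rep = 23·(-2,0)/4² = (-2.8750,0.0000)
F = F_att + ΣF_rep = (-3.7383,3.5547)
p' = p + 1/8·F = (-6.4673,-6.5557)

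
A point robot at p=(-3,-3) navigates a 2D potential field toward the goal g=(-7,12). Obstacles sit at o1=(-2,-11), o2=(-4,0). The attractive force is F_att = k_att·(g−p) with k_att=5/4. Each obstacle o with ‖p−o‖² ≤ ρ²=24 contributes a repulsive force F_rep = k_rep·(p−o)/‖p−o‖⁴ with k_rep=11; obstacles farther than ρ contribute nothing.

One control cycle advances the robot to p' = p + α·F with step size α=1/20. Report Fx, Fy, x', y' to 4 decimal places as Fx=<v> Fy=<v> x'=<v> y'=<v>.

F_att = 5/4·(g−p) = 5/4·(-4,15) = (-5.0000,18.7500)
o1: d²=65 > ρ²=24 → inactive
o2: d²=10 ≤ ρ²=24; F_rep = 11·(1,-3)/10² = (0.1100,-0.3300)
F = F_att + ΣF_rep = (-4.8900,18.4200)
p' = p + 1/20·F = (-3.2445,-2.0790)

Fx=-4.8900 Fy=18.4200 x'=-3.2445 y'=-2.0790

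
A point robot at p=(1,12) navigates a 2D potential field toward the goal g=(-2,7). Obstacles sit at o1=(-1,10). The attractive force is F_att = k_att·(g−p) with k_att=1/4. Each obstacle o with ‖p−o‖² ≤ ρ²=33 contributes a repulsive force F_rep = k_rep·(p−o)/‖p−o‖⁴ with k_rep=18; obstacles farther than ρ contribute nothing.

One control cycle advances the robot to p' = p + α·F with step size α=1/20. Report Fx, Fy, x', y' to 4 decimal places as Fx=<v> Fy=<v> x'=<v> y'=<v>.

F_att = 1/4·(g−p) = 1/4·(-3,-5) = (-0.7500,-1.2500)
o1: d²=8 ≤ ρ²=33; F_rep = 18·(2,2)/8² = (0.5625,0.5625)
F = F_att + ΣF_rep = (-0.1875,-0.6875)
p' = p + 1/20·F = (0.9906,11.9656)

Fx=-0.1875 Fy=-0.6875 x'=0.9906 y'=11.9656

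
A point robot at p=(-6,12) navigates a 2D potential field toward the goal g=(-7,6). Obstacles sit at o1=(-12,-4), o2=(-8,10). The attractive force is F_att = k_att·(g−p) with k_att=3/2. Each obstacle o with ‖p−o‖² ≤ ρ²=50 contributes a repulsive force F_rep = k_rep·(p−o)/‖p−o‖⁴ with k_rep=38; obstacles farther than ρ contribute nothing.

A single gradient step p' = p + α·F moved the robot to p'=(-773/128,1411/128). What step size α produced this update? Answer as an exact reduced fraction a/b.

α = 1/8

F_att = 3/2·(g−p) = 3/2·(-1,-6) = (-1.5000,-9.0000)
o1: d²=292 > ρ²=50 → inactive
o2: d²=8 ≤ ρ²=50; F_rep = 38·(2,2)/8² = (1.1875,1.1875)
F = F_att + ΣF_rep = (-0.3125,-7.8125)
Δp = p'−p = (-0.0391,-0.9766); α = Δx/Fx = (-5/128) / (-5/16) = 1/8
check: Δy/Fy = (-125/128) / (-125/16) = 1/8 ✓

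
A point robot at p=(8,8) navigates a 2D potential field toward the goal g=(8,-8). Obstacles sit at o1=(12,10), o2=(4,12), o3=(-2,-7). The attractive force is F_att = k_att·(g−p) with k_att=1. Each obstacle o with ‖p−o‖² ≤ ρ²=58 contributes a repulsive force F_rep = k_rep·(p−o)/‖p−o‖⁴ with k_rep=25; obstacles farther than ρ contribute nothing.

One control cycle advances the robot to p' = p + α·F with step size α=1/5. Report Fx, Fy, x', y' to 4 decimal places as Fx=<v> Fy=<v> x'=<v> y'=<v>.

Fx=-0.1523 Fy=-16.2227 x'=7.9695 y'=4.7555

F_att = 1·(g−p) = 1·(0,-16) = (0.0000,-16.0000)
o1: d²=20 ≤ ρ²=58; F_rep = 25·(-4,-2)/20² = (-0.2500,-0.1250)
o2: d²=32 ≤ ρ²=58; F_rep = 25·(4,-4)/32² = (0.0977,-0.0977)
o3: d²=325 > ρ²=58 → inactive
F = F_att + ΣF_rep = (-0.1523,-16.2227)
p' = p + 1/5·F = (7.9695,4.7555)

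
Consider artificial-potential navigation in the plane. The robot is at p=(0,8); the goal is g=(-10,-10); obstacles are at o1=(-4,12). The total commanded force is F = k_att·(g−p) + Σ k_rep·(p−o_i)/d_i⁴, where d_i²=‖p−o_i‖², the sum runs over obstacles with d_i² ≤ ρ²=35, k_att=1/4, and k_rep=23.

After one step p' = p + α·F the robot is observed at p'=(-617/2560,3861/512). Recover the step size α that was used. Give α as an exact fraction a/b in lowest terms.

α = 1/10

F_att = 1/4·(g−p) = 1/4·(-10,-18) = (-2.5000,-4.5000)
o1: d²=32 ≤ ρ²=35; F_rep = 23·(4,-4)/32² = (0.0898,-0.0898)
F = F_att + ΣF_rep = (-2.4102,-4.5898)
Δp = p'−p = (-0.2410,-0.4590); α = Δx/Fx = (-617/2560) / (-617/256) = 1/10
check: Δy/Fy = (-235/512) / (-1175/256) = 1/10 ✓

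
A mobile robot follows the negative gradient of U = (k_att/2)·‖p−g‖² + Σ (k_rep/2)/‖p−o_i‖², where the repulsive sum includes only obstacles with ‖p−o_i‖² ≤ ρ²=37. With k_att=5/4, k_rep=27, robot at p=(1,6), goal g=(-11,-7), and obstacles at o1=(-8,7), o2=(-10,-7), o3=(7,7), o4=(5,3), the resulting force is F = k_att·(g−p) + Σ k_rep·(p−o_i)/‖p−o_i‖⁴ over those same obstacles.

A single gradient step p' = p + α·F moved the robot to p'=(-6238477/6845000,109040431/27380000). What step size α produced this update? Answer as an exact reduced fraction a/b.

α = 1/8

F_att = 5/4·(g−p) = 5/4·(-12,-13) = (-15.0000,-16.2500)
o1: d²=82 > ρ²=37 → inactive
o2: d²=290 > ρ²=37 → inactive
o3: d²=37 ≤ ρ²=37; F_rep = 27·(-6,-1)/37² = (-0.1183,-0.0197)
o4: d²=25 ≤ ρ²=37; F_rep = 27·(-4,3)/25² = (-0.1728,0.1296)
F = F_att + ΣF_rep = (-15.2911,-16.1401)
Δp = p'−p = (-1.9114,-2.0175); α = Δx/Fx = (-13083477/6845000) / (-13083477/855625) = 1/8
check: Δy/Fy = (-55239569/27380000) / (-55239569/3422500) = 1/8 ✓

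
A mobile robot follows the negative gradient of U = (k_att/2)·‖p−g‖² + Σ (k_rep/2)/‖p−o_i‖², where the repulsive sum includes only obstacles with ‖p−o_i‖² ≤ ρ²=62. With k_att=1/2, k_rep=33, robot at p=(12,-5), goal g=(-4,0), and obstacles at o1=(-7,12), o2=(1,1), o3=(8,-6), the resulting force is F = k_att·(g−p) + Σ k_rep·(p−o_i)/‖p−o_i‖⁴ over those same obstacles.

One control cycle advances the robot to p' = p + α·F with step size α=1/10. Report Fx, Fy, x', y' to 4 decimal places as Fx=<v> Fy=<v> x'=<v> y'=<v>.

F_att = 1/2·(g−p) = 1/2·(-16,5) = (-8.0000,2.5000)
o1: d²=650 > ρ²=62 → inactive
o2: d²=157 > ρ²=62 → inactive
o3: d²=17 ≤ ρ²=62; F_rep = 33·(4,1)/17² = (0.4567,0.1142)
F = F_att + ΣF_rep = (-7.5433,2.6142)
p' = p + 1/10·F = (11.2457,-4.7386)

Fx=-7.5433 Fy=2.6142 x'=11.2457 y'=-4.7386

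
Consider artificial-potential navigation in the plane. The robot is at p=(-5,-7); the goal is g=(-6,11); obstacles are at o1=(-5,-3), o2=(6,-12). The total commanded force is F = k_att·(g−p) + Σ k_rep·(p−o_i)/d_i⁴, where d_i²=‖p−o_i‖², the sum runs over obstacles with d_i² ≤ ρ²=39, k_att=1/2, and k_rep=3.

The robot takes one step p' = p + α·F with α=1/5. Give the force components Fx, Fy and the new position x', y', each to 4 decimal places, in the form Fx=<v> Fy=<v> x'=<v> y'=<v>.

F_att = 1/2·(g−p) = 1/2·(-1,18) = (-0.5000,9.0000)
o1: d²=16 ≤ ρ²=39; F_rep = 3·(0,-4)/16² = (0.0000,-0.0469)
o2: d²=146 > ρ²=39 → inactive
F = F_att + ΣF_rep = (-0.5000,8.9531)
p' = p + 1/5·F = (-5.1000,-5.2094)

Fx=-0.5000 Fy=8.9531 x'=-5.1000 y'=-5.2094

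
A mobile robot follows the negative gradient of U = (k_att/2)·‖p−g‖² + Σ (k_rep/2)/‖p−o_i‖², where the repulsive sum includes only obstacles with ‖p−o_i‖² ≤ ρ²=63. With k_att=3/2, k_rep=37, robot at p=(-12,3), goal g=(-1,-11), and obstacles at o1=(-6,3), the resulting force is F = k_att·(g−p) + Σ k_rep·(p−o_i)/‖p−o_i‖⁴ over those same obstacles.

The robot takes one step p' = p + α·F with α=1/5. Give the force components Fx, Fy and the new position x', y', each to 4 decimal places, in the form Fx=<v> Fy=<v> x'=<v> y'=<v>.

Fx=16.3287 Fy=-21.0000 x'=-8.7343 y'=-1.2000

F_att = 3/2·(g−p) = 3/2·(11,-14) = (16.5000,-21.0000)
o1: d²=36 ≤ ρ²=63; F_rep = 37·(-6,0)/36² = (-0.1713,0.0000)
F = F_att + ΣF_rep = (16.3287,-21.0000)
p' = p + 1/5·F = (-8.7343,-1.2000)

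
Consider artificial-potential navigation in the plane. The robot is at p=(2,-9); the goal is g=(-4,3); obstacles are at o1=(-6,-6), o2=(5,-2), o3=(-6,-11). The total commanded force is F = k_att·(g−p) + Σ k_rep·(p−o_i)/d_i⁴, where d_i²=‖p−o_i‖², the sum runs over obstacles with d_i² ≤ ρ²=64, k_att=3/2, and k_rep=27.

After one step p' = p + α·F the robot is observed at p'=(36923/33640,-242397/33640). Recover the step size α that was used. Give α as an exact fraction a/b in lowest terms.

α = 1/10

F_att = 3/2·(g−p) = 3/2·(-6,12) = (-9.0000,18.0000)
o1: d²=73 > ρ²=64 → inactive
o2: d²=58 ≤ ρ²=64; F_rep = 27·(-3,-7)/58² = (-0.0241,-0.0562)
o3: d²=68 > ρ²=64 → inactive
F = F_att + ΣF_rep = (-9.0241,17.9438)
Δp = p'−p = (-0.9024,1.7944); α = Δx/Fx = (-30357/33640) / (-30357/3364) = 1/10
check: Δy/Fy = (60363/33640) / (60363/3364) = 1/10 ✓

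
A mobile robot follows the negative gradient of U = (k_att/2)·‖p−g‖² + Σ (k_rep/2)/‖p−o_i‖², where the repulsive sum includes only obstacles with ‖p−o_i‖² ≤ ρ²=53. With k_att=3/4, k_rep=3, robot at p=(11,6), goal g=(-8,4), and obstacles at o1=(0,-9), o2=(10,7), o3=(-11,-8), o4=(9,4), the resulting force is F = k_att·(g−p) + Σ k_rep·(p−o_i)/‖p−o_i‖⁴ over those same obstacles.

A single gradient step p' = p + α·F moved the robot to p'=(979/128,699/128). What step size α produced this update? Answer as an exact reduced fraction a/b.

α = 1/4

F_att = 3/4·(g−p) = 3/4·(-19,-2) = (-14.2500,-1.5000)
o1: d²=346 > ρ²=53 → inactive
o2: d²=2 ≤ ρ²=53; F_rep = 3·(1,-1)/2² = (0.7500,-0.7500)
o3: d²=680 > ρ²=53 → inactive
o4: d²=8 ≤ ρ²=53; F_rep = 3·(2,2)/8² = (0.0938,0.0938)
F = F_att + ΣF_rep = (-13.4062,-2.1562)
Δp = p'−p = (-3.3516,-0.5391); α = Δx/Fx = (-429/128) / (-429/32) = 1/4
check: Δy/Fy = (-69/128) / (-69/32) = 1/4 ✓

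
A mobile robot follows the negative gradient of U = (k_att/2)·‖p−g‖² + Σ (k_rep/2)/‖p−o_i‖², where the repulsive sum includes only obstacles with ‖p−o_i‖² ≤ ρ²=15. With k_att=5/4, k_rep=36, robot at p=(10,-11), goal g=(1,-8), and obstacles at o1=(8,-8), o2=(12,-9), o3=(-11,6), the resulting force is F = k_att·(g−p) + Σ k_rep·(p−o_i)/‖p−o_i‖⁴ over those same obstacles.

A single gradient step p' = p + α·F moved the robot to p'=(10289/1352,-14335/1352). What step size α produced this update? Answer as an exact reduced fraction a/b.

F_att = 5/4·(g−p) = 5/4·(-9,3) = (-11.2500,3.7500)
o1: d²=13 ≤ ρ²=15; F_rep = 36·(2,-3)/13² = (0.4260,-0.6391)
o2: d²=8 ≤ ρ²=15; F_rep = 36·(-2,-2)/8² = (-1.1250,-1.1250)
o3: d²=730 > ρ²=15 → inactive
F = F_att + ΣF_rep = (-11.9490,1.9859)
Δp = p'−p = (-2.3898,0.3972); α = Δx/Fx = (-3231/1352) / (-16155/1352) = 1/5
check: Δy/Fy = (537/1352) / (2685/1352) = 1/5 ✓

α = 1/5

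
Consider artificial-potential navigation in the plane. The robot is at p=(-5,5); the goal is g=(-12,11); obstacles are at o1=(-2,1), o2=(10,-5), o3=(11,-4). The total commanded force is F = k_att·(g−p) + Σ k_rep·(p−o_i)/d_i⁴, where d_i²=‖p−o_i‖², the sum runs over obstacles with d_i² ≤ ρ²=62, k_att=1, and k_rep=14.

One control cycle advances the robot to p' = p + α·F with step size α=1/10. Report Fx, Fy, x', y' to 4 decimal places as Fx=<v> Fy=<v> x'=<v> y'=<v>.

F_att = 1·(g−p) = 1·(-7,6) = (-7.0000,6.0000)
o1: d²=25 ≤ ρ²=62; F_rep = 14·(-3,4)/25² = (-0.0672,0.0896)
o2: d²=325 > ρ²=62 → inactive
o3: d²=337 > ρ²=62 → inactive
F = F_att + ΣF_rep = (-7.0672,6.0896)
p' = p + 1/10·F = (-5.7067,5.6090)

Fx=-7.0672 Fy=6.0896 x'=-5.7067 y'=5.6090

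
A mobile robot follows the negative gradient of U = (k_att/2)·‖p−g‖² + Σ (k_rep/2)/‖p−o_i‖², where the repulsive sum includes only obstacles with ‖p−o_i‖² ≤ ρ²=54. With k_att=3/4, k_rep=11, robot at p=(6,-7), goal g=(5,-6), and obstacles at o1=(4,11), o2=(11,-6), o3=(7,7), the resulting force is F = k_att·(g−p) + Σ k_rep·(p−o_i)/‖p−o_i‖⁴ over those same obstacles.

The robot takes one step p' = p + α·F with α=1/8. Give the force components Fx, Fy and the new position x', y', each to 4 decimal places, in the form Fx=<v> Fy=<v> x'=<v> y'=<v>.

Fx=-0.8314 Fy=0.7337 x'=5.8961 y'=-6.9083

F_att = 3/4·(g−p) = 3/4·(-1,1) = (-0.7500,0.7500)
o1: d²=328 > ρ²=54 → inactive
o2: d²=26 ≤ ρ²=54; F_rep = 11·(-5,-1)/26² = (-0.0814,-0.0163)
o3: d²=197 > ρ²=54 → inactive
F = F_att + ΣF_rep = (-0.8314,0.7337)
p' = p + 1/8·F = (5.8961,-6.9083)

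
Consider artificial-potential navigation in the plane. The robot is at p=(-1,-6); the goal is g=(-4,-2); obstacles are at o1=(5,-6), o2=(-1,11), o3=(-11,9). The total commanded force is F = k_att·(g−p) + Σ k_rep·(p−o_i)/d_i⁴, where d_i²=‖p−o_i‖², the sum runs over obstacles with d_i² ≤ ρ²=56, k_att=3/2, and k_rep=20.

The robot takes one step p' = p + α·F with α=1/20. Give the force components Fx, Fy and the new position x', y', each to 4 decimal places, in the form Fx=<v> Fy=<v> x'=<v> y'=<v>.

Fx=-4.5926 Fy=6.0000 x'=-1.2296 y'=-5.7000

F_att = 3/2·(g−p) = 3/2·(-3,4) = (-4.5000,6.0000)
o1: d²=36 ≤ ρ²=56; F_rep = 20·(-6,0)/36² = (-0.0926,0.0000)
o2: d²=289 > ρ²=56 → inactive
o3: d²=325 > ρ²=56 → inactive
F = F_att + ΣF_rep = (-4.5926,6.0000)
p' = p + 1/20·F = (-1.2296,-5.7000)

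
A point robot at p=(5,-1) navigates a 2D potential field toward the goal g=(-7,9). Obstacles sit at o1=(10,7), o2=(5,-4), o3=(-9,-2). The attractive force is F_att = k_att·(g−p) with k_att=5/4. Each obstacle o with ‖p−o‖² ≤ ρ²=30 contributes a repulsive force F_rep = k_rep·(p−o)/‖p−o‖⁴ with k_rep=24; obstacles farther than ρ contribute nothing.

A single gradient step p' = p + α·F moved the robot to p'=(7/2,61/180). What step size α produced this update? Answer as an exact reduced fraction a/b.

α = 1/10

F_att = 5/4·(g−p) = 5/4·(-12,10) = (-15.0000,12.5000)
o1: d²=89 > ρ²=30 → inactive
o2: d²=9 ≤ ρ²=30; F_rep = 24·(0,3)/9² = (0.0000,0.8889)
o3: d²=197 > ρ²=30 → inactive
F = F_att + ΣF_rep = (-15.0000,13.3889)
Δp = p'−p = (-1.5000,1.3389); α = Δx/Fx = (-3/2) / (-15) = 1/10
check: Δy/Fy = (241/180) / (241/18) = 1/10 ✓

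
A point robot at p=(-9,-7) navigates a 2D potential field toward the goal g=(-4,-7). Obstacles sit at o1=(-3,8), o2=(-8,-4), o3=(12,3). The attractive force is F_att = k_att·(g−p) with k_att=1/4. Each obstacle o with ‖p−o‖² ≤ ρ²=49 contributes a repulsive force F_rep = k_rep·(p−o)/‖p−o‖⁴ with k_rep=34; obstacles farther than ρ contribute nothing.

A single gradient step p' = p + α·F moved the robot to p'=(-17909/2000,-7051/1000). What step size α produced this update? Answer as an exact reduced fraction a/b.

α = 1/20

F_att = 1/4·(g−p) = 1/4·(5,0) = (1.2500,0.0000)
o1: d²=261 > ρ²=49 → inactive
o2: d²=10 ≤ ρ²=49; F_rep = 34·(-1,-3)/10² = (-0.3400,-1.0200)
o3: d²=541 > ρ²=49 → inactive
F = F_att + ΣF_rep = (0.9100,-1.0200)
Δp = p'−p = (0.0455,-0.0510); α = Δx/Fx = (91/2000) / (91/100) = 1/20
check: Δy/Fy = (-51/1000) / (-51/50) = 1/20 ✓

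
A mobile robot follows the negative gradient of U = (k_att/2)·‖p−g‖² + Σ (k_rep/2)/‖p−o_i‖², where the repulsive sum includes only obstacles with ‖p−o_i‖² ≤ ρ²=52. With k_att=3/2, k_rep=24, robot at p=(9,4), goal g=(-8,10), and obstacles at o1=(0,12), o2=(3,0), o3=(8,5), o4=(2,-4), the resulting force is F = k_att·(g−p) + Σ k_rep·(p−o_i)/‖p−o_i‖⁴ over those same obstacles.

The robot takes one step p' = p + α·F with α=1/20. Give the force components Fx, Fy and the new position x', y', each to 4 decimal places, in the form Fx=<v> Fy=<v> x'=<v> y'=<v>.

F_att = 3/2·(g−p) = 3/2·(-17,6) = (-25.5000,9.0000)
o1: d²=145 > ρ²=52 → inactive
o2: d²=52 ≤ ρ²=52; F_rep = 24·(6,4)/52² = (0.0533,0.0355)
o3: d²=2 ≤ ρ²=52; F_rep = 24·(1,-1)/2² = (6.0000,-6.0000)
o4: d²=113 > ρ²=52 → inactive
F = F_att + ΣF_rep = (-19.4467,3.0355)
p' = p + 1/20·F = (8.0277,4.1518)

Fx=-19.4467 Fy=3.0355 x'=8.0277 y'=4.1518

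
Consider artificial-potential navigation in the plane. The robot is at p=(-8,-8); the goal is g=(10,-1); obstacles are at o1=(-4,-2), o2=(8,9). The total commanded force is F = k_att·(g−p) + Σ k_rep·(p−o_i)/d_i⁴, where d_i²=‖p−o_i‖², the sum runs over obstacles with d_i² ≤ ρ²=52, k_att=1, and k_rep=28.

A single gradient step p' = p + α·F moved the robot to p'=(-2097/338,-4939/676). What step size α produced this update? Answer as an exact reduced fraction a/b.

F_att = 1·(g−p) = 1·(18,7) = (18.0000,7.0000)
o1: d²=52 ≤ ρ²=52; F_rep = 28·(-4,-6)/52² = (-0.0414,-0.0621)
o2: d²=545 > ρ²=52 → inactive
F = F_att + ΣF_rep = (17.9586,6.9379)
Δp = p'−p = (1.7959,0.6938); α = Δx/Fx = (607/338) / (3035/169) = 1/10
check: Δy/Fy = (469/676) / (2345/338) = 1/10 ✓

α = 1/10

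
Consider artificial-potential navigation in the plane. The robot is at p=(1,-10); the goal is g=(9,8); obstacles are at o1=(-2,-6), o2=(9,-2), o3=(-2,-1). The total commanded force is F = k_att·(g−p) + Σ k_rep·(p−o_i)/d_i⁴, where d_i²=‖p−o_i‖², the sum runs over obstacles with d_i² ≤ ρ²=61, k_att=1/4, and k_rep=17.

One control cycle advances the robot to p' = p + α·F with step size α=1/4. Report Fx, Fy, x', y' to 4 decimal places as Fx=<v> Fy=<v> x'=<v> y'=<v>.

F_att = 1/4·(g−p) = 1/4·(8,18) = (2.0000,4.5000)
o1: d²=25 ≤ ρ²=61; F_rep = 17·(3,-4)/25² = (0.0816,-0.1088)
o2: d²=128 > ρ²=61 → inactive
o3: d²=90 > ρ²=61 → inactive
F = F_att + ΣF_rep = (2.0816,4.3912)
p' = p + 1/4·F = (1.5204,-8.9022)

Fx=2.0816 Fy=4.3912 x'=1.5204 y'=-8.9022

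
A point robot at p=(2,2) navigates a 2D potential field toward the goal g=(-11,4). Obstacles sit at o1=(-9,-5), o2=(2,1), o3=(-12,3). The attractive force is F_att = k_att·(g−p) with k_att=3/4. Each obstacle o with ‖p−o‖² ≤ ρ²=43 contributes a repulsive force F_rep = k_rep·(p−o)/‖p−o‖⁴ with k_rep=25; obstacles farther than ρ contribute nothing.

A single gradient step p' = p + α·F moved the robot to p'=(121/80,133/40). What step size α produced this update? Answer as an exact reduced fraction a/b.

α = 1/20

F_att = 3/4·(g−p) = 3/4·(-13,2) = (-9.7500,1.5000)
o1: d²=170 > ρ²=43 → inactive
o2: d²=1 ≤ ρ²=43; F_rep = 25·(0,1)/1² = (0.0000,25.0000)
o3: d²=197 > ρ²=43 → inactive
F = F_att + ΣF_rep = (-9.7500,26.5000)
Δp = p'−p = (-0.4875,1.3250); α = Δx/Fx = (-39/80) / (-39/4) = 1/20
check: Δy/Fy = (53/40) / (53/2) = 1/20 ✓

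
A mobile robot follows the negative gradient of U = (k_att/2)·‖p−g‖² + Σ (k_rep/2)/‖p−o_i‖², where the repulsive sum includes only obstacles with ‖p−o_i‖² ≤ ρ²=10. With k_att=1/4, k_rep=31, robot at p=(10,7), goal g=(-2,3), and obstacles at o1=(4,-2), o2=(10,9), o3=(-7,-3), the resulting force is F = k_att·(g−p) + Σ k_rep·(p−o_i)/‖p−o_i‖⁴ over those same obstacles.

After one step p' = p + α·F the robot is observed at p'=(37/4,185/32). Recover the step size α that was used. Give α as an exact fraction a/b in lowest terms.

F_att = 1/4·(g−p) = 1/4·(-12,-4) = (-3.0000,-1.0000)
o1: d²=117 > ρ²=10 → inactive
o2: d²=4 ≤ ρ²=10; F_rep = 31·(0,-2)/4² = (0.0000,-3.8750)
o3: d²=389 > ρ²=10 → inactive
F = F_att + ΣF_rep = (-3.0000,-4.8750)
Δp = p'−p = (-0.7500,-1.2188); α = Δx/Fx = (-3/4) / (-3) = 1/4
check: Δy/Fy = (-39/32) / (-39/8) = 1/4 ✓

α = 1/4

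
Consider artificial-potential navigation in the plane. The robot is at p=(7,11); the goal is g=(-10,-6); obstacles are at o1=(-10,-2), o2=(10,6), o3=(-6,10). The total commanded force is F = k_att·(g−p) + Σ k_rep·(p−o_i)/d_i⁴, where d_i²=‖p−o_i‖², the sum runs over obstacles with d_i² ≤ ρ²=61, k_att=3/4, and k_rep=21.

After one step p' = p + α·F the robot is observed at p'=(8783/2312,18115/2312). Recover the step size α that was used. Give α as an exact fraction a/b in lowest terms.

F_att = 3/4·(g−p) = 3/4·(-17,-17) = (-12.7500,-12.7500)
o1: d²=458 > ρ²=61 → inactive
o2: d²=34 ≤ ρ²=61; F_rep = 21·(-3,5)/34² = (-0.0545,0.0908)
o3: d²=170 > ρ²=61 → inactive
F = F_att + ΣF_rep = (-12.8045,-12.6592)
Δp = p'−p = (-3.2011,-3.1648); α = Δx/Fx = (-7401/2312) / (-7401/578) = 1/4
check: Δy/Fy = (-7317/2312) / (-7317/578) = 1/4 ✓

α = 1/4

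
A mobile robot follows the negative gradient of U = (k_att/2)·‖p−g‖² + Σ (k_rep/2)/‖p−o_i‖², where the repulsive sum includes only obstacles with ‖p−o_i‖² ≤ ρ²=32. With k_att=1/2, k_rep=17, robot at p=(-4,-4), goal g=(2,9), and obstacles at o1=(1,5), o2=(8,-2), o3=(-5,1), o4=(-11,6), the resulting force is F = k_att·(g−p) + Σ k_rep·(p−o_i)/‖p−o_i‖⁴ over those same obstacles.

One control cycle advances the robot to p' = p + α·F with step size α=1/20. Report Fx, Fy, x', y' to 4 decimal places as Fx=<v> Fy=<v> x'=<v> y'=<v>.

Fx=3.0251 Fy=6.3743 x'=-3.8487 y'=-3.6813

F_att = 1/2·(g−p) = 1/2·(6,13) = (3.0000,6.5000)
o1: d²=106 > ρ²=32 → inactive
o2: d²=148 > ρ²=32 → inactive
o3: d²=26 ≤ ρ²=32; F_rep = 17·(1,-5)/26² = (0.0251,-0.1257)
o4: d²=149 > ρ²=32 → inactive
F = F_att + ΣF_rep = (3.0251,6.3743)
p' = p + 1/20·F = (-3.8487,-3.6813)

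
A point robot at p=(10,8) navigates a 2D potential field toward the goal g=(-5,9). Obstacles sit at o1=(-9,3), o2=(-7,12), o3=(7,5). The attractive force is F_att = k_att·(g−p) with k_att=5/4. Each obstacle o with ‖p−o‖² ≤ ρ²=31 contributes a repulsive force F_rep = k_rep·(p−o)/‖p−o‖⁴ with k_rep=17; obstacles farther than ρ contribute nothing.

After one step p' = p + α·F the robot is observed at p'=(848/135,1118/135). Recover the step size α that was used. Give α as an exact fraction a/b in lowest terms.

α = 1/5

F_att = 5/4·(g−p) = 5/4·(-15,1) = (-18.7500,1.2500)
o1: d²=386 > ρ²=31 → inactive
o2: d²=305 > ρ²=31 → inactive
o3: d²=18 ≤ ρ²=31; F_rep = 17·(3,3)/18² = (0.1574,0.1574)
F = F_att + ΣF_rep = (-18.5926,1.4074)
Δp = p'−p = (-3.7185,0.2815); α = Δx/Fx = (-502/135) / (-502/27) = 1/5
check: Δy/Fy = (38/135) / (38/27) = 1/5 ✓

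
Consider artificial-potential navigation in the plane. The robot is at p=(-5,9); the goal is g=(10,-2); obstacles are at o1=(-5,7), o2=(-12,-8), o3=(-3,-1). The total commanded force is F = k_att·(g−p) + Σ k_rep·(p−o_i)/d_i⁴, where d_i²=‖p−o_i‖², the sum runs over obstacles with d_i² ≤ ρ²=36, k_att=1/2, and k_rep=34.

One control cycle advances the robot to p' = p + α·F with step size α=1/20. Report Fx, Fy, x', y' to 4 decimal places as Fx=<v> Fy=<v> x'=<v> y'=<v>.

F_att = 1/2·(g−p) = 1/2·(15,-11) = (7.5000,-5.5000)
o1: d²=4 ≤ ρ²=36; F_rep = 34·(0,2)/4² = (0.0000,4.2500)
o2: d²=338 > ρ²=36 → inactive
o3: d²=104 > ρ²=36 → inactive
F = F_att + ΣF_rep = (7.5000,-1.2500)
p' = p + 1/20·F = (-4.6250,8.9375)

Fx=7.5000 Fy=-1.2500 x'=-4.6250 y'=8.9375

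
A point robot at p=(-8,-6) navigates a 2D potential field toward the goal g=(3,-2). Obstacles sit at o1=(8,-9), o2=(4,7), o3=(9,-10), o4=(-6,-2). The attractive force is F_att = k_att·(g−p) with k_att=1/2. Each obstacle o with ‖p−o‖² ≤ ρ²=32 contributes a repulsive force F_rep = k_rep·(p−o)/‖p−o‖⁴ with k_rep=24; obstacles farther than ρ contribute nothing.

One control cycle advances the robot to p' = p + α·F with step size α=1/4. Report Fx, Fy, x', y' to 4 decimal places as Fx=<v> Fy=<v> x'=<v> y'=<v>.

F_att = 1/2·(g−p) = 1/2·(11,4) = (5.5000,2.0000)
o1: d²=265 > ρ²=32 → inactive
o2: d²=313 > ρ²=32 → inactive
o3: d²=305 > ρ²=32 → inactive
o4: d²=20 ≤ ρ²=32; F_rep = 24·(-2,-4)/20² = (-0.1200,-0.2400)
F = F_att + ΣF_rep = (5.3800,1.7600)
p' = p + 1/4·F = (-6.6550,-5.5600)

Fx=5.3800 Fy=1.7600 x'=-6.6550 y'=-5.5600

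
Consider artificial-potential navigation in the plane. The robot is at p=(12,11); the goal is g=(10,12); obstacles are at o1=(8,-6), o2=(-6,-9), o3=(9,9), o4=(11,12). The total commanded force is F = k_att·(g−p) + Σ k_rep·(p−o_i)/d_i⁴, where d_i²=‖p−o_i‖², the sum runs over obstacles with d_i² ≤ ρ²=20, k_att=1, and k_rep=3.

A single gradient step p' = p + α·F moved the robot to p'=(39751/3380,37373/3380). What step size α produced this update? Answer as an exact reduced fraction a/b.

F_att = 1·(g−p) = 1·(-2,1) = (-2.0000,1.0000)
o1: d²=305 > ρ²=20 → inactive
o2: d²=724 > ρ²=20 → inactive
o3: d²=13 ≤ ρ²=20; F_rep = 3·(3,2)/13² = (0.0533,0.0355)
o4: d²=2 ≤ ρ²=20; F_rep = 3·(1,-1)/2² = (0.7500,-0.7500)
F = F_att + ΣF_rep = (-1.1967,0.2855)
Δp = p'−p = (-0.2393,0.0571); α = Δx/Fx = (-809/3380) / (-809/676) = 1/5
check: Δy/Fy = (193/3380) / (193/676) = 1/5 ✓

α = 1/5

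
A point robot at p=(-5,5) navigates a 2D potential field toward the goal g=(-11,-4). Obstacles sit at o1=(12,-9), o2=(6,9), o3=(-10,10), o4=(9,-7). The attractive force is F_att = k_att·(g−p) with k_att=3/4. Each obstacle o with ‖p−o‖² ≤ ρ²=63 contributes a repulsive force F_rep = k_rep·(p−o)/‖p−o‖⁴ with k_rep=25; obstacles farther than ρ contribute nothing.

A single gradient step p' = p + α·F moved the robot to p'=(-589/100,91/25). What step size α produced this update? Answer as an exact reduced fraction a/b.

α = 1/5

F_att = 3/4·(g−p) = 3/4·(-6,-9) = (-4.5000,-6.7500)
o1: d²=485 > ρ²=63 → inactive
o2: d²=137 > ρ²=63 → inactive
o3: d²=50 ≤ ρ²=63; F_rep = 25·(5,-5)/50² = (0.0500,-0.0500)
o4: d²=340 > ρ²=63 → inactive
F = F_att + ΣF_rep = (-4.4500,-6.8000)
Δp = p'−p = (-0.8900,-1.3600); α = Δx/Fx = (-89/100) / (-89/20) = 1/5
check: Δy/Fy = (-34/25) / (-34/5) = 1/5 ✓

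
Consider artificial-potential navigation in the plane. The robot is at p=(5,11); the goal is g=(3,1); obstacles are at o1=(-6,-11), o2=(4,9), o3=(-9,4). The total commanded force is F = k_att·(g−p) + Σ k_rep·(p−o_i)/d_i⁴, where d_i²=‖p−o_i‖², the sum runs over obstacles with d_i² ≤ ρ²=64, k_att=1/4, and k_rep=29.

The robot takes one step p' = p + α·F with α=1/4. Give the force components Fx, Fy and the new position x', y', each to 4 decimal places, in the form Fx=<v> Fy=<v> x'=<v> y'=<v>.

F_att = 1/4·(g−p) = 1/4·(-2,-10) = (-0.5000,-2.5000)
o1: d²=605 > ρ²=64 → inactive
o2: d²=5 ≤ ρ²=64; F_rep = 29·(1,2)/5² = (1.1600,2.3200)
o3: d²=245 > ρ²=64 → inactive
F = F_att + ΣF_rep = (0.6600,-0.1800)
p' = p + 1/4·F = (5.1650,10.9550)

Fx=0.6600 Fy=-0.1800 x'=5.1650 y'=10.9550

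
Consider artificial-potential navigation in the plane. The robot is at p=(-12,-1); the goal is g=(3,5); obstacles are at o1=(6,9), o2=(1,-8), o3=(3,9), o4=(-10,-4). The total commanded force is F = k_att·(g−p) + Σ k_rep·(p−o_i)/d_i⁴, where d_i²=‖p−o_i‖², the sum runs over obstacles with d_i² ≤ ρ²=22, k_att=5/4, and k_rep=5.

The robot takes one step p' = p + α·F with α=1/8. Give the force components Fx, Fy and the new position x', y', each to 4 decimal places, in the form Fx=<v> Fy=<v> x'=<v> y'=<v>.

Fx=18.6908 Fy=7.5888 x'=-9.6636 y'=-0.0514

F_att = 5/4·(g−p) = 5/4·(15,6) = (18.7500,7.5000)
o1: d²=424 > ρ²=22 → inactive
o2: d²=218 > ρ²=22 → inactive
o3: d²=325 > ρ²=22 → inactive
o4: d²=13 ≤ ρ²=22; F_rep = 5·(-2,3)/13² = (-0.0592,0.0888)
F = F_att + ΣF_rep = (18.6908,7.5888)
p' = p + 1/8·F = (-9.6636,-0.0514)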